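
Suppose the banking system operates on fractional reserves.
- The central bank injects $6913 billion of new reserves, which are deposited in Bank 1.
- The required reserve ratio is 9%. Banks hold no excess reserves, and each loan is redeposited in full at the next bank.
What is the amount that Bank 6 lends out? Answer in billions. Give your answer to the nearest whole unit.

$3926 billion

Each bank lends a fraction (1 − rr) = 0.9100 of the deposit it receives, so Bank 6 receives 6913·0.9100^5 and lends 6913·0.9100^6 ≈ 3925.6801 billion.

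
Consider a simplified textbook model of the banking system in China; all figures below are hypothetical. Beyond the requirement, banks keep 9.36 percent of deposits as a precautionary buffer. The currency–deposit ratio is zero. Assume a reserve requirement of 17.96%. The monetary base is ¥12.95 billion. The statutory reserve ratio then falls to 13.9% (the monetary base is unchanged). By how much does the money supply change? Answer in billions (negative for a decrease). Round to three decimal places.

¥8.274 billion

Initially m₁ = 1 / (0.1796 + 0.0936) ≈ 3.660322, so M₁ = 3.660322 × 12.95 ≈ 47.4012 billion.
After the change m₂ = 1 / (0.139 + 0.0936) ≈ 4.299226, so M₂ = 4.299226 × 12.95 ≈ 55.675 billion.
ΔM = M₂ − M₁ = 55.675 − 47.4012 = 8.2738 billion.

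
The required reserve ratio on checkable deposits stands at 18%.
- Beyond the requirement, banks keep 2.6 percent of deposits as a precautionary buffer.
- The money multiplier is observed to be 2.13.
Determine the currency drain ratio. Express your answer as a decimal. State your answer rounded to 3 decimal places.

0.497

Using m = 2.13. From m = (1 + c)/(c + rr + e), rearranging gives 1 + c = m·(c + rr + e), so c·(1 − m) = m·(rr + e) − 1.
Hence c = [m·(rr + e) − 1]/(1 − m) = [2.13 × (0.18 + 0.026) − 1] / (1 − 2.13) ≈ 0.496655.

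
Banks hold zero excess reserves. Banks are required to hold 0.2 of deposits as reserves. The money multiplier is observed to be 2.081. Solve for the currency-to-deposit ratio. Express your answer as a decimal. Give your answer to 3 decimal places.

0.540

Using m = 2.081. From m = (1 + c)/(c + rr + e), rearranging gives 1 + c = m·(c + rr + e), so c·(1 − m) = m·(rr + e) − 1.
Hence c = [m·(rr + e) − 1]/(1 − m) = [2.081 × (0.2 + 0) − 1] / (1 − 2.081) ≈ 0.540056.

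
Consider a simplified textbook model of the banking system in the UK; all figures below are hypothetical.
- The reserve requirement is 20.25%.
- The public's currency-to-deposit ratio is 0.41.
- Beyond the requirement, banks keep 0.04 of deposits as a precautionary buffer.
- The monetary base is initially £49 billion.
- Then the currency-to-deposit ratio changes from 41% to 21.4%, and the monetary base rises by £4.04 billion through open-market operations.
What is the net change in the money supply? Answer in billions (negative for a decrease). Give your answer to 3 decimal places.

£35.168 billion

Before: m₁ = (1 + 0.41) / (0.2025 + 0.04 + 0.41) ≈ 2.160920, MB₁ = 49, so M₁ = 2.160920 × 49 ≈ 105.8851 billion.
After: m₂ = (1 + 0.214) / (0.2025 + 0.04 + 0.214) ≈ 2.659365, MB₂ = 49 + 4.04 = 53.04, so M₂ = 2.659365 × 53.04 ≈ 141.0527 billion.
ΔM = M₂ − M₁ = 141.0527 − 105.8851 = 35.1676 billion.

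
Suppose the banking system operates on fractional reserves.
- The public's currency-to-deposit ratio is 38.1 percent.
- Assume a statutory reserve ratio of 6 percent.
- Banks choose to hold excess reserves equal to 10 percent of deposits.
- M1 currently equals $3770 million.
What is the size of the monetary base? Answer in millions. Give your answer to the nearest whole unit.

The money multiplier is m = (1 + c) / (rr + e + c) = (1 + 0.381) / (0.06 + 0.1 + 0.381) ≈ 2.55268.
MB = M / m = 3770 / 2.55268 ≈ 1476.8792 million.

$1477 million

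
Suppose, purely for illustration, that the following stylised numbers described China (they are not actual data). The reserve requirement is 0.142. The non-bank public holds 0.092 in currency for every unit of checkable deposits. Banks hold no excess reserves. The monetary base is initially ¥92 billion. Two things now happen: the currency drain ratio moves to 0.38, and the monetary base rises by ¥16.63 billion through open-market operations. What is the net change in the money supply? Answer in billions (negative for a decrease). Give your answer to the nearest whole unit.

Before: m₁ = (1 + 0.092) / (0.142 + 0.092) ≈ 4.6667, MB₁ = 92, so M₁ = 4.6667 × 92 = 429.3364 billion.
After: m₂ = (1 + 0.38) / (0.142 + 0.38) ≈ 2.6437, MB₂ = 92 + 16.63 = 108.63, so M₂ = 2.6437 × 108.63 ≈ 287.1851 billion.
ΔM = M₂ − M₁ = 287.1851 − 429.3364 = -142.1513 billion.

-142 billion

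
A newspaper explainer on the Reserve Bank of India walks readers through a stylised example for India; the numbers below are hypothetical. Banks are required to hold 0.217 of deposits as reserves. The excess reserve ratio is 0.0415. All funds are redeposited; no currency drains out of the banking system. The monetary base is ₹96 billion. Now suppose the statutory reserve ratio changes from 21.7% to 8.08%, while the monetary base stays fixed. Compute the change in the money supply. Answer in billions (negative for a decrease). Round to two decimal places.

Initially m₁ = 1 / (0.217 + 0.0415) ≈ 3.86847, so M₁ = 3.86847 × 96 ≈ 371.3731 billion.
After the change m₂ = 1 / (0.0808 + 0.0415) ≈ 8.17661, so M₂ = 8.17661 × 96 ≈ 784.9546 billion.
ΔM = M₂ − M₁ = 784.9546 − 371.3731 = 413.5815 billion.

₹413.58 billion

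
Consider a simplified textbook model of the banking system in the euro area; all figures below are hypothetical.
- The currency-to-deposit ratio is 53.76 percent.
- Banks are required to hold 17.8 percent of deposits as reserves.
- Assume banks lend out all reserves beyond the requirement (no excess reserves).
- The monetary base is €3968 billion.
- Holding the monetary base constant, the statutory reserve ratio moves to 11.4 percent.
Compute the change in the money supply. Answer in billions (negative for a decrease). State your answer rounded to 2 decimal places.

Initially m₁ = (1 + 0.5376) / (0.178 + 0.5376) ≈ 2.1486864, so M₁ = 2.1486864 × 3968 ≈ 8525.9876 billion.
After the change m₂ = (1 + 0.5376) / (0.114 + 0.5376) ≈ 2.3597299, so M₂ = 2.3597299 × 3968 ≈ 9363.4082 billion.
ΔM = M₂ − M₁ = 9363.4082 − 8525.9876 = 837.4206 billion.

€837.42 billion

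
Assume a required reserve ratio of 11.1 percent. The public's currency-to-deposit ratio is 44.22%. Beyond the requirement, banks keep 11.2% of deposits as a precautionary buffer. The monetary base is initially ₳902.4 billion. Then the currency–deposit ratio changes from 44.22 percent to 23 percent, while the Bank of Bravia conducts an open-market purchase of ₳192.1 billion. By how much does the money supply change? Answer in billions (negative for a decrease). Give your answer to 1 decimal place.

₳1015.4 billion

Before: m₁ = (1 + 0.4422) / (0.111 + 0.112 + 0.4422) ≈ 2.168070, MB₁ = 902.4, so M₁ = 2.168070 × 902.4 ≈ 1956.4664 billion.
After: m₂ = (1 + 0.23) / (0.111 + 0.112 + 0.23) ≈ 2.715232, MB₂ = 902.4 + 192.1 = 1094.5, so M₂ = 2.715232 × 1094.5 ≈ 2971.8214 billion.
ΔM = M₂ − M₁ = 2971.8214 − 1956.4664 = 1015.355 billion.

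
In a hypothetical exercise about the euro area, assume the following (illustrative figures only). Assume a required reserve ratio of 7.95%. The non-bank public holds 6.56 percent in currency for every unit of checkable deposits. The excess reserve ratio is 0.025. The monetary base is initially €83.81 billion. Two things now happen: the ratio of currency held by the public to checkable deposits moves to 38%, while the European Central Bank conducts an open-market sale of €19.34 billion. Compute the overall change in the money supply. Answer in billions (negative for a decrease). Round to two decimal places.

-341.40 billion

Before: m₁ = (1 + 0.0656) / (0.0795 + 0.025 + 0.0656) ≈ 6.26455, MB₁ = 83.81, so M₁ = 6.26455 × 83.81 ≈ 525.0319 billion.
After: m₂ = (1 + 0.38) / (0.0795 + 0.025 + 0.38) ≈ 2.84830, MB₂ = 83.81 − 19.34 = 64.47, so M₂ = 2.84830 × 64.47 ≈ 183.6299 billion.
ΔM = M₂ − M₁ = 183.6299 − 525.0319 = -341.402 billion.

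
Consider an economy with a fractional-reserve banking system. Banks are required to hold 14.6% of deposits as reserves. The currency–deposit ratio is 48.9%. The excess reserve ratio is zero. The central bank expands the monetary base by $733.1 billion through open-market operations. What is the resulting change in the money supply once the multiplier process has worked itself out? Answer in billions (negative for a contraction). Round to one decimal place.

The money multiplier is m = (1 + c) / (rr + c) = (1 + 0.489) / (0.146 + 0.489) ≈ 2.34488.
The purchase adds 733.1 billion of base, so ΔM = m × ΔMB = 2.34488 × (+733.1) ≈ 1719.0315 billion.

$1719.0 billion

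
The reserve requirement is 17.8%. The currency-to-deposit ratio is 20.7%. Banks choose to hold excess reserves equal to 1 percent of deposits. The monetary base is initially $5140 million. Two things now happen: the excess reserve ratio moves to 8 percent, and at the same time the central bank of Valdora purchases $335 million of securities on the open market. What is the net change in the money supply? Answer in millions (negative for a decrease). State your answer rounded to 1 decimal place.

-1494.8 million

Before: m₁ = (1 + 0.207) / (0.178 + 0.01 + 0.207) ≈ 3.055696, MB₁ = 5140, so M₁ = 3.055696 × 5140 ≈ 15706.2774 million.
After: m₂ = (1 + 0.207) / (0.178 + 0.08 + 0.207) ≈ 2.595699, MB₂ = 5140 + 335 = 5475, so M₂ = 2.595699 × 5475 ≈ 14211.452 million.
ΔM = M₂ − M₁ = 14211.452 − 15706.2774 = -1494.8254 million.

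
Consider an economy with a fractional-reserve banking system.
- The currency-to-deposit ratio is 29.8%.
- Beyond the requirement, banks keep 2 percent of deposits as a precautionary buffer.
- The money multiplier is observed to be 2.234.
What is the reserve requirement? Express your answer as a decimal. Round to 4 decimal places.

Using m = 2.234. Since m = (1 + c)/(c + rr + e), the denominator satisfies c + rr + e = (1 + c)/m = (1 + 0.298) / 2.234 ≈ 0.581021.
With c = 0.298 and e = 0.02, the reserve requirement is 0.581021 − 0.298 − 0.02 = 0.263021.

0.2630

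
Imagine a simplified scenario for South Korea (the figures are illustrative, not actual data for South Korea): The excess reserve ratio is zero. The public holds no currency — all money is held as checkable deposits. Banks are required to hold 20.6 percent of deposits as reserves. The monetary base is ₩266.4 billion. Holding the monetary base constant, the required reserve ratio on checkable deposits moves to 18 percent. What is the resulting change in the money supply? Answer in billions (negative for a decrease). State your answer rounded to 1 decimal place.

Initially m₁ = 1 / (0.206) ≈ 4.85437, so M₁ = 4.85437 × 266.4 ≈ 1293.2042 billion.
After the change m₂ = 1 / (0.18) ≈ 5.55556, so M₂ = 5.55556 × 266.4 ≈ 1480.0012 billion.
ΔM = M₂ − M₁ = 1480.0012 − 1293.2042 = 186.797 billion.

₩186.8 billion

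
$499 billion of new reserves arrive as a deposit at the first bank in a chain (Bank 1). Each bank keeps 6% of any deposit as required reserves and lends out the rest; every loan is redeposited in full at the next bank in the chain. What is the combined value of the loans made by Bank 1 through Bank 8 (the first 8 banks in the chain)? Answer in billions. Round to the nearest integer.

$3052 billion

Bank i lends (1 − rr)^i of the original deposit: Bank 1 lends 499·0.9400 = 469.0600, Bank 2 lends 499·0.9400² = 440.9164, and so on.
Summing a geometric series: total = 499·[0.9400·(1 − 0.9400^8) / (1 − 0.9400)] ≈ 3052.2599 billion.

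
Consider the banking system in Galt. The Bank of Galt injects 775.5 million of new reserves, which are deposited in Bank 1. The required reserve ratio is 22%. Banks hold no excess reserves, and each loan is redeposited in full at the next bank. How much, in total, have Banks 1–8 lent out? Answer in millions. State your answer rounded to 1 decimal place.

2372.8 million

Bank i lends (1 − rr)^i of the original deposit: Bank 1 lends 775.5·0.7800 = 604.8900, Bank 2 lends 775.5·0.7800² = 471.8142, and so on.
Summing a geometric series: total = 775.5·[0.7800·(1 − 0.7800^8) / (1 − 0.7800)] ≈ 2372.7871 million.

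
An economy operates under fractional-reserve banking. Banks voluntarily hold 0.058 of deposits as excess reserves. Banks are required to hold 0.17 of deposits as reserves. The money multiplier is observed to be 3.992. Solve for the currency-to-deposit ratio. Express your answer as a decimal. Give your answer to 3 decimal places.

0.030

Using m = 3.992. From m = (1 + c)/(c + rr + e), rearranging gives 1 + c = m·(c + rr + e), so c·(1 − m) = m·(rr + e) − 1.
Hence c = [m·(rr + e) − 1]/(1 − m) = [3.992 × (0.17 + 0.058) − 1] / (1 − 3.992) ≈ 0.030021.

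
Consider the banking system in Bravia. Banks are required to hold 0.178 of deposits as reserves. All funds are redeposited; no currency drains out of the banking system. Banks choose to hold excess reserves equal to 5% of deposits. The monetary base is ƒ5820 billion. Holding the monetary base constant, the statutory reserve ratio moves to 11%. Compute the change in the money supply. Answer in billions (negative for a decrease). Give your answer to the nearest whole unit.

Initially m₁ = 1 / (0.178 + 0.05) ≈ 4.38596, so M₁ = 4.38596 × 5820 = 25526.2872 billion.
After the change m₂ = 1 / (0.11 + 0.05) = 6.25, so M₂ = 6.25 × 5820 = 36375 billion.
ΔM = M₂ − M₁ = 36375 − 25526.2872 = 10848.7128 billion.

ƒ10849 billion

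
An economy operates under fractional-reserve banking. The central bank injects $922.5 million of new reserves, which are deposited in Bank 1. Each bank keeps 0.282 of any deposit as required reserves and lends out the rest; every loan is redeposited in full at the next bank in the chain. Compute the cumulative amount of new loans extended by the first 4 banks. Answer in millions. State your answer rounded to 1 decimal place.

Bank i lends (1 − rr)^i of the original deposit: Bank 1 lends 922.5·0.7180 = 662.3550, Bank 2 lends 922.5·0.7180² ≈ 475.5709, and so on.
Summing a geometric series: total = 922.5·[0.7180·(1 − 0.7180^4) / (1 − 0.7180)] ≈ 1724.5540 million.

$1724.6 million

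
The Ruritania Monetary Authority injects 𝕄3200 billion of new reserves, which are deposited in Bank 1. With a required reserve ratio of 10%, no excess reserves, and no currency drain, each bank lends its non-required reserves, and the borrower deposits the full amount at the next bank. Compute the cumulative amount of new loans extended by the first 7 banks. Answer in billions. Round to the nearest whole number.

Bank i lends (1 − rr)^i of the original deposit: Bank 1 lends 3200·0.9000 = 2880.0000, Bank 2 lends 3200·0.9000² = 2592.0000, and so on.
Summing a geometric series: total = 3200·[0.9000·(1 − 0.9000^7) / (1 − 0.9000)] ≈ 15025.0493 billion.

𝕄15025 billion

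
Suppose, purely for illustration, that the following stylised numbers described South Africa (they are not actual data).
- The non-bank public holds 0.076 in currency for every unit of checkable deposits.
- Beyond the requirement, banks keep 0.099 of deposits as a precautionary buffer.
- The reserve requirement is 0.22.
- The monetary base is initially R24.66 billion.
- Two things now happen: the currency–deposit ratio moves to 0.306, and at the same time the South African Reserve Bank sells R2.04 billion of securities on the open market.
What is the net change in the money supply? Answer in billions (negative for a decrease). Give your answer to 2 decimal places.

-19.91 billion

Before: m₁ = (1 + 0.076) / (0.22 + 0.099 + 0.076) ≈ 2.72405, MB₁ = 24.66, so M₁ = 2.72405 × 24.66 ≈ 67.1751 billion.
After: m₂ = (1 + 0.306) / (0.22 + 0.099 + 0.306) = 2.08960, MB₂ = 24.66 − 2.04 = 22.62, so M₂ = 2.08960 × 22.62 ≈ 47.2668 billion.
ΔM = M₂ − M₁ = 47.2668 − 67.1751 = -19.9083 billion.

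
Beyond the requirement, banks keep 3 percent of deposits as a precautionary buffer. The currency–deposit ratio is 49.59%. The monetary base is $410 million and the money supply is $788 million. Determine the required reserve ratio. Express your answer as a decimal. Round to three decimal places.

Using m = M/MB = 788/410 ≈ 1.921951. Since m = (1 + c)/(c + rr + e), the denominator satisfies c + rr + e = (1 + c)/m = (1 + 0.4959) / 1.921951 ≈ 0.778324.
With c = 0.4959 and e = 0.03, the required reserve ratio is 0.778324 − 0.4959 − 0.03 = 0.252424.

0.252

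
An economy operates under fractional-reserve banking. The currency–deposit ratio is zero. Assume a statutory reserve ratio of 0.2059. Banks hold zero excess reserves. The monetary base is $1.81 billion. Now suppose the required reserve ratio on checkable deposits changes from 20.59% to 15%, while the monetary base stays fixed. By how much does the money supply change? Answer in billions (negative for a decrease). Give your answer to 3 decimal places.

Initially m₁ = 1 / (0.2059) ≈ 4.85673, so M₁ = 4.85673 × 1.81 ≈ 8.7907 billion.
After the change m₂ = 1 / (0.15) ≈ 6.66667, so M₂ = 6.66667 × 1.81 ≈ 12.0667 billion.
ΔM = M₂ − M₁ = 12.0667 − 8.7907 = 3.276 billion.

$3.276 billion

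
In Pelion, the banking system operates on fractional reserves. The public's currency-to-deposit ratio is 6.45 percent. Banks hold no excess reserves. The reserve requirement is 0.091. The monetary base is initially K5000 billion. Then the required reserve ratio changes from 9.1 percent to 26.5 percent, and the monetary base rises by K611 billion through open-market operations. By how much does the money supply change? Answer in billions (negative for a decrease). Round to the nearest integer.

Before: m₁ = (1 + 0.0645) / (0.091 + 0.0645) ≈ 6.84566, MB₁ = 5000, so M₁ = 6.84566 × 5000 = 34228.3 billion.
After: m₂ = (1 + 0.0645) / (0.265 + 0.0645) ≈ 3.23065, MB₂ = 5000 + 611 = 5611, so M₂ = 3.23065 × 5611 ≈ 18127.1771 billion.
ΔM = M₂ − M₁ = 18127.1771 − 34228.3 = -16101.1229 billion.

-16101 billion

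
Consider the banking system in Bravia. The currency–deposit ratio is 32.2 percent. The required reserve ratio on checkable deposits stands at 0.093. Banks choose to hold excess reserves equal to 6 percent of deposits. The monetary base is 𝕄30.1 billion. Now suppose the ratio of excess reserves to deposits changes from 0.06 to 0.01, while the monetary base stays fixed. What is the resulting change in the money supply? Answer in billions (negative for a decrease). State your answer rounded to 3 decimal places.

Initially m₁ = (1 + 0.322) / (0.093 + 0.06 + 0.322) ≈ 2.783158, so M₁ = 2.783158 × 30.1 ≈ 83.7731 billion.
After the change m₂ = (1 + 0.322) / (0.093 + 0.01 + 0.322) ≈ 3.110588, so M₂ = 3.110588 × 30.1 ≈ 93.6287 billion.
ΔM = M₂ − M₁ = 93.6287 − 83.7731 = 9.8556 billion.

𝕄9.856 billion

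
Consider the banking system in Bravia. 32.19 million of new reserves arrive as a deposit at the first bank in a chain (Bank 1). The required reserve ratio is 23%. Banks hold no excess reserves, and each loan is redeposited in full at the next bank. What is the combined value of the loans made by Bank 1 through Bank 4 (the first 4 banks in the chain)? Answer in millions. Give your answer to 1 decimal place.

Bank i lends (1 − rr)^i of the original deposit: Bank 1 lends 32.19·0.7700 = 24.7863, Bank 2 lends 32.19·0.7700² ≈ 19.0855, and so on.
Summing a geometric series: total = 32.19·[0.7700·(1 − 0.7700^4) / (1 − 0.7700)] ≈ 69.8833 million.

69.9 million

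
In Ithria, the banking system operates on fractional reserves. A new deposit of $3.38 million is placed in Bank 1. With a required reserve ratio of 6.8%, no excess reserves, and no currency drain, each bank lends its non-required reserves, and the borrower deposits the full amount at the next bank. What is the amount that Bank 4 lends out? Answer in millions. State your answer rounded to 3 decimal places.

$2.550 million

Each bank lends a fraction (1 − rr) = 0.9320 of the deposit it receives, so Bank 4 receives 3.38·0.9320^3 and lends 3.38·0.9320^4 ≈ 2.5502 million.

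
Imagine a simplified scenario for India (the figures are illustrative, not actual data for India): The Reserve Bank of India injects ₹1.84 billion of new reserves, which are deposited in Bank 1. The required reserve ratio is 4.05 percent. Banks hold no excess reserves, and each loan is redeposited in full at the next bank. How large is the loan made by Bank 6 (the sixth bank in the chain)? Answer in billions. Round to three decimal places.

₹1.436 billion

Each bank lends a fraction (1 − rr) = 0.9595 of the deposit it receives, so Bank 6 receives 1.84·0.9595^5 and lends 1.84·0.9595^6 ≈ 1.4358 billion.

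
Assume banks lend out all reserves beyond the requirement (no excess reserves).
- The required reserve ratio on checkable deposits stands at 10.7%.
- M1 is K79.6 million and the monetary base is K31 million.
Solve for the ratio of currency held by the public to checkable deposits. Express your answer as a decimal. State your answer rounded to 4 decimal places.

0.4626

Using m = M/MB = 79.6/31 ≈ 2.567742. From m = (1 + c)/(c + rr + e), rearranging gives 1 + c = m·(c + rr + e), so c·(1 − m) = m·(rr + e) − 1.
Hence c = [m·(rr + e) − 1]/(1 − m) = [2.567742 × (0.107 + 0) − 1] / (1 − 2.567742) ≈ 0.462609.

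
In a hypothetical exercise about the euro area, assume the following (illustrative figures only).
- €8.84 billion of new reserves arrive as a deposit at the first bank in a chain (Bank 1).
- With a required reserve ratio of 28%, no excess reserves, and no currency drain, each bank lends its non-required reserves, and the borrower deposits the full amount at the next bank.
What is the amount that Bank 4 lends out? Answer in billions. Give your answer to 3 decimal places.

Each bank lends a fraction (1 − rr) = 0.7200 of the deposit it receives, so Bank 4 receives 8.84·0.7200^3 and lends 8.84·0.7200^4 ≈ 2.3756 billion.

€2.376 billion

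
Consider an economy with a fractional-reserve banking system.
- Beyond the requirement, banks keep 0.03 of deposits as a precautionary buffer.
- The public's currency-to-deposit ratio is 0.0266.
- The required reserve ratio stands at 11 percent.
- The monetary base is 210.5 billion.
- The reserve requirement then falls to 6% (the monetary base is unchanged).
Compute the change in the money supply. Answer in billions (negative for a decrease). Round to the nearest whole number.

556 billion

Initially m₁ = (1 + 0.0266) / (0.11 + 0.03 + 0.0266) ≈ 6.1621, so M₁ = 6.1621 × 210.5 ≈ 1297.122 billion.
After the change m₂ = (1 + 0.0266) / (0.06 + 0.03 + 0.0266) ≈ 8.8045, so M₂ = 8.8045 × 210.5 ≈ 1853.3473 billion.
ΔM = M₂ − M₁ = 1853.3473 − 1297.122 = 556.2253 billion.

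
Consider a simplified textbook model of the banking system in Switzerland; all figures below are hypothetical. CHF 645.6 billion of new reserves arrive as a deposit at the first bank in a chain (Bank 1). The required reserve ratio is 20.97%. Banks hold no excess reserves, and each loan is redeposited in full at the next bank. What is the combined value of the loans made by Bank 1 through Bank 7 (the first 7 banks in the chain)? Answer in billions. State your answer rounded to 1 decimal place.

CHF 1964.6 billion

Bank i lends (1 − rr)^i of the original deposit: Bank 1 lends 645.6·0.7903 ≈ 510.2177, Bank 2 lends 645.6·0.7903² ≈ 403.2250, and so on.
Summing a geometric series: total = 645.6·[0.7903·(1 − 0.7903^7) / (1 − 0.7903)] ≈ 1964.5932 billion.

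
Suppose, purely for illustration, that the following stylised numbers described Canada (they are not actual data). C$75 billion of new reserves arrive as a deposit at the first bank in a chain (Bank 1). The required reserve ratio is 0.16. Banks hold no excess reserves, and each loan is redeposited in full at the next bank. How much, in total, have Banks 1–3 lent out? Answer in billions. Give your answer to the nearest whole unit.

C$160 billion

Bank i lends (1 − rr)^i of the original deposit: Bank 1 lends 75·0.8400 = 63.0000, Bank 2 lends 75·0.8400² = 52.9200, and so on.
Summing a geometric series: total = 75·[0.8400·(1 − 0.8400^3) / (1 − 0.8400)] = 160.3728 billion.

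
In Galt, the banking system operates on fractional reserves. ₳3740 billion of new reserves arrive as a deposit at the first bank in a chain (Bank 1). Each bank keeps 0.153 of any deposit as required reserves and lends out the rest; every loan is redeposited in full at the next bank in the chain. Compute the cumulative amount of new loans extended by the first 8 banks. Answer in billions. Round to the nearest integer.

₳15220 billion

Bank i lends (1 − rr)^i of the original deposit: Bank 1 lends 3740·0.8470 = 3167.7800, Bank 2 lends 3740·0.8470² ≈ 2683.1097, and so on.
Summing a geometric series: total = 3740·[0.8470·(1 − 0.8470^8) / (1 − 0.8470)] ≈ 15220.0224 billion.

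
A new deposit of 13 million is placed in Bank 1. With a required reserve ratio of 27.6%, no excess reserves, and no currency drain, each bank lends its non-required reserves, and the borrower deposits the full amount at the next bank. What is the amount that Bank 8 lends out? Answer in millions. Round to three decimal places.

Each bank lends a fraction (1 − rr) = 0.7240 of the deposit it receives, so Bank 8 receives 13·0.7240^7 and lends 13·0.7240^8 ≈ 0.9814 million.

0.981 million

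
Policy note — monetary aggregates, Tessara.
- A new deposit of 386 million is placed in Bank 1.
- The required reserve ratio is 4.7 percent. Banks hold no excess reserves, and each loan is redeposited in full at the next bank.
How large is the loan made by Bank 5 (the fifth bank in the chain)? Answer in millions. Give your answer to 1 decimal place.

303.4 million

Each bank lends a fraction (1 − rr) = 0.9530 of the deposit it receives, so Bank 5 receives 386·0.9530^4 and lends 386·0.9530^5 ≈ 303.4253 million.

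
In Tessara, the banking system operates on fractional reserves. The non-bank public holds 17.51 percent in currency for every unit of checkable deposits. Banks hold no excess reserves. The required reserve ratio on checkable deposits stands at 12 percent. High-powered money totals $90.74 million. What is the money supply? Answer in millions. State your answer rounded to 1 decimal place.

$361.3 million

The money multiplier is m = (1 + c) / (rr + c) = (1 + 0.1751) / (0.12 + 0.1751) ≈ 3.9820.
So M = m × MB = 3.9820 × 90.74 ≈ 361.3267 million.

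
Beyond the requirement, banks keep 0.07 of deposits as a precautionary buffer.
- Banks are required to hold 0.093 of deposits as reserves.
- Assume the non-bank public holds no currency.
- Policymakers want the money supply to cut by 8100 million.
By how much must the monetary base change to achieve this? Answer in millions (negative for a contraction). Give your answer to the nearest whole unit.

-1320 million

The money multiplier is m = 1 / (rr + e) = 1 / (0.093 + 0.07) ≈ 6.13497.
ΔMB = ΔM / m = (−8100) / 6.13497 ≈ -1320.2999 million.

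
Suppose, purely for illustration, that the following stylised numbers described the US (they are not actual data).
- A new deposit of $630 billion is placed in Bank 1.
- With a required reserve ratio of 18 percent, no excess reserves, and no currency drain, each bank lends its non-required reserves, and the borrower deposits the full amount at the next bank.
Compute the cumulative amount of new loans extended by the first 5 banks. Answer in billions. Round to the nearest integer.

Bank i lends (1 − rr)^i of the original deposit: Bank 1 lends 630·0.8200 = 516.6000, Bank 2 lends 630·0.8200² = 423.6120, and so on.
Summing a geometric series: total = 630·[0.8200·(1 − 0.8200^5) / (1 − 0.8200)] ≈ 1805.9767 billion.

$1806 billion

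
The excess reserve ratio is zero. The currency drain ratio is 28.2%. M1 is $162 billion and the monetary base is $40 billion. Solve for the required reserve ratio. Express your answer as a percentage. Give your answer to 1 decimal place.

Using m = M/MB = 162/40 = 4.050000. Since m = (1 + c)/(c + rr + e), the denominator satisfies c + rr + e = (1 + c)/m = (1 + 0.282) / 4.050000 ≈ 0.316543.
With c = 0.282 and e = 0, the required reserve ratio is 0.316543 − 0.282 − 0 = 0.034543.

3.5%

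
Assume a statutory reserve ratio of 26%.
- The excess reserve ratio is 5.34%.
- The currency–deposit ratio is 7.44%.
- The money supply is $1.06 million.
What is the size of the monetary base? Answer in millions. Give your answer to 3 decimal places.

$0.383 million

The money multiplier is m = (1 + c) / (rr + e + c) = (1 + 0.0744) / (0.26 + 0.0534 + 0.0744) ≈ 2.77050.
MB = M / m = 1.06 / 2.77050 ≈ 0.3826 million.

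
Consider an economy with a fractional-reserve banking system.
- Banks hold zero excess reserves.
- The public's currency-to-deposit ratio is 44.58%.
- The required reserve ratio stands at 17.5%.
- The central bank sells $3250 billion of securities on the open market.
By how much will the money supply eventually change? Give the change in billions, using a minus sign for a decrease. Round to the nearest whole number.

-7569 billion

The money multiplier is m = (1 + c) / (rr + c) = (1 + 0.4458) / (0.175 + 0.4458) ≈ 2.32893.
The sale removes 3250 billion of base, so ΔM = m × ΔMB = 2.32893 × (−3250) = -7569.0225 billion.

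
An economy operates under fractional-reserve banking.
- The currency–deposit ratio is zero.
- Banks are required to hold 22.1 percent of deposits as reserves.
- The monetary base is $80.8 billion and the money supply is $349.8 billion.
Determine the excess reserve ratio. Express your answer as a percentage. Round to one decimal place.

Using m = M/MB = 349.8/80.8 ≈ 4.329208. Since m = (1 + c)/(c + rr + e), the denominator satisfies c + rr + e = (1 + c)/m = (1 + 0) / 4.329208 ≈ 0.230989.
With c = 0 and rr = 0.221, the excess reserve ratio is 0.230989 − 0 − 0.221 = 0.009989.

1.0%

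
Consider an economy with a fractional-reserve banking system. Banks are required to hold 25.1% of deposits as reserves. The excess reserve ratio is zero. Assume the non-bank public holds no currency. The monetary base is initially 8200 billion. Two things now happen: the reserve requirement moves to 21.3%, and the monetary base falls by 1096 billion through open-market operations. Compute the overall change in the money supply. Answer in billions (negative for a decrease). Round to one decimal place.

Before: m₁ = 1 / (0.251) ≈ 3.984064, MB₁ = 8200, so M₁ = 3.984064 × 8200 = 32669.3248 billion.
After: m₂ = 1 / (0.213) ≈ 4.694836, MB₂ = 8200 − 1096 = 7104, so M₂ = 4.694836 × 7104 ≈ 33352.1149 billion.
ΔM = M₂ − M₁ = 33352.1149 − 32669.3248 = 682.7901 billion.

682.8 billion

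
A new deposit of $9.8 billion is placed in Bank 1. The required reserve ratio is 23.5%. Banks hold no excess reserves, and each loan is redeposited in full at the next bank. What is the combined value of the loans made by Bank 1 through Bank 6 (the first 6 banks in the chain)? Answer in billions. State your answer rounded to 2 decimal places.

Bank i lends (1 − rr)^i of the original deposit: Bank 1 lends 9.8·0.7650 = 7.4970, Bank 2 lends 9.8·0.7650² ≈ 5.7352, and so on.
Summing a geometric series: total = 9.8·[0.7650·(1 − 0.7650^6) / (1 − 0.7650)] ≈ 25.5079 billion.

$25.51 billion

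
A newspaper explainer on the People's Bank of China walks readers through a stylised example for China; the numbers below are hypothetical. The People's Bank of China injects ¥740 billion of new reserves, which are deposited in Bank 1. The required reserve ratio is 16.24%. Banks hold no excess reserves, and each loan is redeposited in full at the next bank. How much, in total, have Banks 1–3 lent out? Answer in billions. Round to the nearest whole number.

Bank i lends (1 − rr)^i of the original deposit: Bank 1 lends 740·0.8376 = 619.8240, Bank 2 lends 740·0.8376² ≈ 519.1646, and so on.
Summing a geometric series: total = 740·[0.8376·(1 − 0.8376^3) / (1 − 0.8376)] ≈ 1573.8408 billion.

¥1574 billion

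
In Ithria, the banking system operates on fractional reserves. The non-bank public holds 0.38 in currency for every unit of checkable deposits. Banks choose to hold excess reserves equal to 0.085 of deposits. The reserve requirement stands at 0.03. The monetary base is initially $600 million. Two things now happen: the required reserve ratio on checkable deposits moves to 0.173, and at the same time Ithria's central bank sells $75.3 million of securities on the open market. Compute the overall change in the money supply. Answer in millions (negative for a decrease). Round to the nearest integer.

-538 million

Before: m₁ = (1 + 0.38) / (0.03 + 0.085 + 0.38) ≈ 2.7879, MB₁ = 600, so M₁ = 2.7879 × 600 = 1672.74 million.
After: m₂ = (1 + 0.38) / (0.173 + 0.085 + 0.38) ≈ 2.1630, MB₂ = 600 − 75.3 = 524.7, so M₂ = 2.1630 × 524.7 = 1134.9261 million.
ΔM = M₂ − M₁ = 1134.9261 − 1672.74 = -537.8139 million.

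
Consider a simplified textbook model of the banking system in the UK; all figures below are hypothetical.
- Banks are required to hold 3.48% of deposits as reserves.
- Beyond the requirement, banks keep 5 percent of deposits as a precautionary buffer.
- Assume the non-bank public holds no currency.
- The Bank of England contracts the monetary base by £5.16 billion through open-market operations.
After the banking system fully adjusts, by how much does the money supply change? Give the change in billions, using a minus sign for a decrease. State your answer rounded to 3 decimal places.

-60.849 billion

The money multiplier is m = 1 / (rr + e) = 1 / (0.0348 + 0.05) ≈ 11.79245.
The sale removes 5.16 billion of base, so ΔM = m × ΔMB = 11.79245 × (−5.16) ≈ -60.849 billion.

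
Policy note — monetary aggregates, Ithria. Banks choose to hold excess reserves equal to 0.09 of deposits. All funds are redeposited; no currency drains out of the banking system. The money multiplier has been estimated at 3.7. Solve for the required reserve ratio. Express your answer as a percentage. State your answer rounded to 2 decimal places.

Using m = 3.7. Since m = (1 + c)/(c + rr + e), the denominator satisfies c + rr + e = (1 + c)/m = (1 + 0) / 3.7 ≈ 0.270270.
With c = 0 and e = 0.09, the required reserve ratio is 0.270270 − 0 − 0.09 = 0.18027.

18.03%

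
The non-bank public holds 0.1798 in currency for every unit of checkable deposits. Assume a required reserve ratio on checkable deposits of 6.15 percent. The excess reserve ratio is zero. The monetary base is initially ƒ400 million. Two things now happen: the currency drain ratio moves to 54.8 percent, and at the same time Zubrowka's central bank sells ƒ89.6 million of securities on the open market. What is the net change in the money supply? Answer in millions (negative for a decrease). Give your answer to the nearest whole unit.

Before: m₁ = (1 + 0.1798) / (0.0615 + 0.1798) ≈ 4.8893, MB₁ = 400, so M₁ = 4.8893 × 400 = 1955.72 million.
After: m₂ = (1 + 0.548) / (0.0615 + 0.548) ≈ 2.5398, MB₂ = 400 − 89.6 = 310.4, so M₂ = 2.5398 × 310.4 ≈ 788.3539 million.
ΔM = M₂ − M₁ = 788.3539 − 1955.72 = -1167.3661 million.

-1167 million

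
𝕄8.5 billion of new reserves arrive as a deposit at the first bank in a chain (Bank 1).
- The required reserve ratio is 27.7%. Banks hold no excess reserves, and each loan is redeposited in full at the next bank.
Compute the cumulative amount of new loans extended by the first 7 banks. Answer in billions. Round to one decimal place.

Bank i lends (1 − rr)^i of the original deposit: Bank 1 lends 8.5·0.7230 = 6.1455, Bank 2 lends 8.5·0.7230² ≈ 4.4432, and so on.
Summing a geometric series: total = 8.5·[0.7230·(1 − 0.7230^7) / (1 − 0.7230)] ≈ 19.8948 billion.

𝕄19.9 billion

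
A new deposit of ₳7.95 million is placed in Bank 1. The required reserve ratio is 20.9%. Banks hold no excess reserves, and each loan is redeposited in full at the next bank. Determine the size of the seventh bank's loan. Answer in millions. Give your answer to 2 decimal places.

Each bank lends a fraction (1 − rr) = 0.7910 of the deposit it receives, so Bank 7 receives 7.95·0.7910^6 and lends 7.95·0.7910^7 ≈ 1.5403 million.

₳1.54 million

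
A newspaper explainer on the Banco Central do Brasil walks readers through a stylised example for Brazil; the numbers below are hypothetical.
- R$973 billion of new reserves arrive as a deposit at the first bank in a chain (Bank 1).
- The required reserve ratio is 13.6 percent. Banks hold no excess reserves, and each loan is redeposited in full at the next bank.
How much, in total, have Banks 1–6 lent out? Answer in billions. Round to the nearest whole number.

Bank i lends (1 − rr)^i of the original deposit: Bank 1 lends 973·0.8640 = 840.6720, Bank 2 lends 973·0.8640² ≈ 726.3406, and so on.
Summing a geometric series: total = 973·[0.8640·(1 − 0.8640^6) / (1 − 0.8640)] ≈ 3610.0089 billion.

R$3610 billion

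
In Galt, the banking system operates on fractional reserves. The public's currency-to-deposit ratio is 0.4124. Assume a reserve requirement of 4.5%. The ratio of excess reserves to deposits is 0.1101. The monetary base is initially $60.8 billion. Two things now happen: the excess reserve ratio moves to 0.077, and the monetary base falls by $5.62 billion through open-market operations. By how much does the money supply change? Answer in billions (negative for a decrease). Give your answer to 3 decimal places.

-5.481 billion

Before: m₁ = (1 + 0.4124) / (0.045 + 0.1101 + 0.4124) ≈ 2.488811, MB₁ = 60.8, so M₁ = 2.488811 × 60.8 ≈ 151.3197 billion.
After: m₂ = (1 + 0.4124) / (0.045 + 0.077 + 0.4124) ≈ 2.642964, MB₂ = 60.8 − 5.62 = 55.18, so M₂ = 2.642964 × 55.18 ≈ 145.8388 billion.
ΔM = M₂ − M₁ = 145.8388 − 151.3197 = -5.4809 billion.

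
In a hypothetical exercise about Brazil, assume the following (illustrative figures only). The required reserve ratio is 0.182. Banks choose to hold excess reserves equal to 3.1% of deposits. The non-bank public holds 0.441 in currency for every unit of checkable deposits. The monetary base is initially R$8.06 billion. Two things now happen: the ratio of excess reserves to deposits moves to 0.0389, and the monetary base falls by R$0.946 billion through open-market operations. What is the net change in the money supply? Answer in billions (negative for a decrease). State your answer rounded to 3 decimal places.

Before: m₁ = (1 + 0.441) / (0.182 + 0.031 + 0.441) ≈ 2.20336, MB₁ = 8.06, so M₁ = 2.20336 × 8.06 ≈ 17.7591 billion.
After: m₂ = (1 + 0.441) / (0.182 + 0.0389 + 0.441) ≈ 2.17707, MB₂ = 8.06 − 0.946 = 7.114, so M₂ = 2.17707 × 7.114 ≈ 15.4877 billion.
ΔM = M₂ − M₁ = 15.4877 − 17.7591 = -2.2714 billion.

-2.271 billion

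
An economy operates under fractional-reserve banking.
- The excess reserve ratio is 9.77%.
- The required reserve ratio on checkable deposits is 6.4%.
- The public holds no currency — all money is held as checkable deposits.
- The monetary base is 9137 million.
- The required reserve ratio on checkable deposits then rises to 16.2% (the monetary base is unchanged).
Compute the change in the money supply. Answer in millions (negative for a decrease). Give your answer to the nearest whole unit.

-21323 million

Initially m₁ = 1 / (0.064 + 0.0977) ≈ 6.18429, so M₁ = 6.18429 × 9137 ≈ 56505.8577 million.
After the change m₂ = 1 / (0.162 + 0.0977) ≈ 3.85060, so M₂ = 3.85060 × 9137 = 35182.9322 million.
ΔM = M₂ − M₁ = 35182.9322 − 56505.8577 = -21322.9255 million.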